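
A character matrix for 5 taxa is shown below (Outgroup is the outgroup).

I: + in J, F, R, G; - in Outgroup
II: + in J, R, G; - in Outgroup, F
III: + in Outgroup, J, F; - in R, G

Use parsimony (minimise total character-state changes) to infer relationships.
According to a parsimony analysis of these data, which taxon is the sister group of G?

Character polarity is set by the outgroup: the derived state is whichever differs from the outgroup's state, so for III the derived state is '-', and for the remaining characters it is '+'.
I (derived state '+') is shared by all ingroup taxa — unites the whole ingroup.
II (derived state '+') is shared by G, J, and R — a synapomorphy uniting that clade.
III: derived state '-' in G and R only — synapomorphy for {G, R}.
Most parsimonious ingroup topology: ((J,(R,G)),F).
G and R form a cherry on this tree, so they are sister taxa.

R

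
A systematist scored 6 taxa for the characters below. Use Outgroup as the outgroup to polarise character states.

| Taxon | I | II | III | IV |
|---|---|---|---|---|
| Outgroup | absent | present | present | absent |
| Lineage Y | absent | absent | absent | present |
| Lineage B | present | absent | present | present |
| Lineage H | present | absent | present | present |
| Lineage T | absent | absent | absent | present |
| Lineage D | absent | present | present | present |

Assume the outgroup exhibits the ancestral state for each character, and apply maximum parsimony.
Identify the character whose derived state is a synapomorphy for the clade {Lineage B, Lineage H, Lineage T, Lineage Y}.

II

Character polarity is set by the outgroup: the derived state is whichever differs from the outgroup's state, so for II, III the derived state is 'absent', and for the remaining characters it is 'present'.
I: derived state 'present' in Lineage B and Lineage H only — synapomorphy for {Lineage B, Lineage H}.
Only Lineage B, Lineage H, Lineage T, and Lineage Y show the derived state 'absent' for II, supporting them as a clade.
Only Lineage T and Lineage Y show the derived state 'absent' for III, supporting them as a clade.
IV (derived state 'present') is shared by all ingroup taxa — unites the whole ingroup.
Most parsimonious ingroup topology: (((Lineage Y,Lineage T),(Lineage B,Lineage H)),Lineage D).
The clade {Lineage B, Lineage H, Lineage T, Lineage Y} is supported by II: its derived state 'absent' occurs in exactly those taxa and in no other taxon (including the outgroup).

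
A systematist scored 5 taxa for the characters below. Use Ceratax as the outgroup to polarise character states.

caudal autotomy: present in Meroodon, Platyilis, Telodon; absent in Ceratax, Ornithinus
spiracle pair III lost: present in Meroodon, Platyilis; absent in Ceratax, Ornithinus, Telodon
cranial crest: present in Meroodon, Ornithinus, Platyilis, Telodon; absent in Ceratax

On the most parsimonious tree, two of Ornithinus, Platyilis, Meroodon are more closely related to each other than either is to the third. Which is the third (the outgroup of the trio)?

Ornithinus

The outgroup has state 'absent' for every character, so 'present' is the derived state throughout.
caudal autotomy (derived state 'present') is shared by Meroodon, Platyilis, and Telodon — a synapomorphy uniting that clade.
spiracle pair III lost: derived state 'present' in Meroodon and Platyilis only — synapomorphy for {Meroodon, Platyilis}.
All ingroup taxa share the derived state 'present' for cranial crest; it defines the ingroup but does not resolve relationships within it.
Most parsimonious ingroup topology: (((Meroodon,Platyilis),Telodon),Ornithinus).
Meroodon and Platyilis share a more recent common ancestor with each other than either does with Ornithinus, so Ornithinus is the least closely related of the three.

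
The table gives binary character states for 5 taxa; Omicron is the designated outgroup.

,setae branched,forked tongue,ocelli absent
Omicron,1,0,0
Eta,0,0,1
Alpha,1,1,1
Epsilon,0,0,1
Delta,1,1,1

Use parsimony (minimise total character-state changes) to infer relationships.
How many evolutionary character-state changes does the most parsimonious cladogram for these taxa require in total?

3

Character polarity is set by the outgroup: the derived state is whichever differs from the outgroup's state, so for setae branched the derived state is '0', and for the remaining characters it is '1'.
setae branched (derived state '0') is shared by Epsilon and Eta — a synapomorphy uniting that clade.
forked tongue: derived state '1' in Alpha and Delta only — synapomorphy for {Alpha, Delta}.
ocelli absent (derived state '1') is shared by all ingroup taxa — unites the whole ingroup.
Most parsimonious ingroup topology: ((Eta,Epsilon),(Alpha,Delta)).
Changes per character on this tree: setae branched: 1; forked tongue: 1; ocelli absent: 1.
Total = 3.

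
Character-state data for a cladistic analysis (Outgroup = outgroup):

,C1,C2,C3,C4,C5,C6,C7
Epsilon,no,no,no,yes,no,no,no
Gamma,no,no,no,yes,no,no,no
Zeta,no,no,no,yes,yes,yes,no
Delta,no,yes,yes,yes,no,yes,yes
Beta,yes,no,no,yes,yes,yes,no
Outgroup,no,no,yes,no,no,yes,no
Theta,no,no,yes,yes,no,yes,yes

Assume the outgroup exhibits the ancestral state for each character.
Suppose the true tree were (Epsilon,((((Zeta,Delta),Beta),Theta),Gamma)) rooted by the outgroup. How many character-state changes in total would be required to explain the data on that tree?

12

Map each character onto (Epsilon,((((Zeta,Delta),Beta),Theta),Gamma)) (rooted by Outgroup) and count the minimum state changes it requires (Fitch parsimony):
C1: 1; C2: 1; C3: 3; C4: 1; C5: 2; C6: 2; C7: 2.
Total tree length = 12.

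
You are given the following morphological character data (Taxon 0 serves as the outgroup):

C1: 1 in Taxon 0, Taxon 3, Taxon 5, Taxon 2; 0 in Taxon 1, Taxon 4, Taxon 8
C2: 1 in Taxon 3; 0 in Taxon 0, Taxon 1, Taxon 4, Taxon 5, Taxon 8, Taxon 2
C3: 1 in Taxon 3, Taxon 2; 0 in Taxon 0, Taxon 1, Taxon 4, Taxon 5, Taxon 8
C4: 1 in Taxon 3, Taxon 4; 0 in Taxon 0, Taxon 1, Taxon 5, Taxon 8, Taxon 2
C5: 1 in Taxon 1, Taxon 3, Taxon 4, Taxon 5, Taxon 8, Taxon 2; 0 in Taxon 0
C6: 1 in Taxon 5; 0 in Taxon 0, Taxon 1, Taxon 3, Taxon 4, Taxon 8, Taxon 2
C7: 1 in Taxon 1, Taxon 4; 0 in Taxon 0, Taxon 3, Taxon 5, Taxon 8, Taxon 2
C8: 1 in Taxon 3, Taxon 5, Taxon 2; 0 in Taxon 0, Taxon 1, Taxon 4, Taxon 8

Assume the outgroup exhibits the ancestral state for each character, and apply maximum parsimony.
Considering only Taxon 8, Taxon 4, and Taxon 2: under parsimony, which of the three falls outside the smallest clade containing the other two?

Character polarity is set by the outgroup: the derived state is whichever differs from the outgroup's state, so for C1 the derived state is '0', and for the remaining characters it is '1'.
C1 (derived state '0') is shared by Taxon 1, Taxon 4, and Taxon 8 — a synapomorphy uniting that clade.
C2: derived state '1' in Taxon 3 only — an autapomorphy, so it tells us nothing about relationships among taxa.
C3: derived state '1' in Taxon 2 and Taxon 3 only — synapomorphy for {Taxon 2, Taxon 3}.
C4 groups Taxon 3 and Taxon 4, which is incompatible with the clades supported by the remaining characters; treating it as convergent (homoplasy) costs fewer steps than any alternative tree.
C5 (derived state '1') is shared by all ingroup taxa — unites the whole ingroup.
C6: derived state '1' in Taxon 5 only — an autapomorphy, so it tells us nothing about relationships among taxa.
C7 (derived state '1') is shared by Taxon 1 and Taxon 4 — a synapomorphy uniting that clade.
C8 (derived state '1') is shared by Taxon 2, Taxon 3, and Taxon 5 — a synapomorphy uniting that clade.
Most parsimonious ingroup topology: (((Taxon 1,Taxon 4),Taxon 8),((Taxon 3,Taxon 2),Taxon 5)).
Taxon 4 and Taxon 8 share a more recent common ancestor with each other than either does with Taxon 2, so Taxon 2 is the least closely related of the three.

Taxon 2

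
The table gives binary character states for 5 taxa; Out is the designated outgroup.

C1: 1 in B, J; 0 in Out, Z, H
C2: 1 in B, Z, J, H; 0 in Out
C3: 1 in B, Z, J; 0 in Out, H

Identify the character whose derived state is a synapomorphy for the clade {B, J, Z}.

C3

The outgroup has state '0' for every character, so '1' is the derived state throughout.
C1: derived state '1' in B and J only — synapomorphy for {B, J}.
C2 (derived state '1') is shared by all ingroup taxa — unites the whole ingroup.
C3: derived state '1' in B, J, and Z only — synapomorphy for {B, J, Z}.
Most parsimonious ingroup topology: (((B,J),Z),H).
The clade {B, J, Z} is supported by C3: its derived state '1' occurs in exactly those taxa and in no other taxon (including the outgroup).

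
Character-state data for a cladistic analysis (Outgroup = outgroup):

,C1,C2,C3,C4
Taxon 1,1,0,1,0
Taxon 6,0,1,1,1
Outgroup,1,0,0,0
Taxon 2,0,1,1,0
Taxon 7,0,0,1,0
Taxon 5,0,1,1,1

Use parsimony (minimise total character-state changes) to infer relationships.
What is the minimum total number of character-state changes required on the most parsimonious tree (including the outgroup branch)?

Character polarity is set by the outgroup: the derived state is whichever differs from the outgroup's state, so for C1 the derived state is '0', and for the remaining characters it is '1'.
C1: derived state '0' in Taxon 2, Taxon 5, Taxon 6, and Taxon 7 only — synapomorphy for {Taxon 2, Taxon 5, Taxon 6, Taxon 7}.
C2: derived state '1' in Taxon 2, Taxon 5, and Taxon 6 only — synapomorphy for {Taxon 2, Taxon 5, Taxon 6}.
C3 (derived state '1') is shared by all ingroup taxa — unites the whole ingroup.
C4 (derived state '1') is shared by Taxon 5 and Taxon 6 — a synapomorphy uniting that clade.
Most parsimonious ingroup topology: ((((Taxon 5,Taxon 6),Taxon 2),Taxon 7),Taxon 1).
Changes per character on this tree: C1: 1; C2: 1; C3: 1; C4: 1.
Total = 4.

4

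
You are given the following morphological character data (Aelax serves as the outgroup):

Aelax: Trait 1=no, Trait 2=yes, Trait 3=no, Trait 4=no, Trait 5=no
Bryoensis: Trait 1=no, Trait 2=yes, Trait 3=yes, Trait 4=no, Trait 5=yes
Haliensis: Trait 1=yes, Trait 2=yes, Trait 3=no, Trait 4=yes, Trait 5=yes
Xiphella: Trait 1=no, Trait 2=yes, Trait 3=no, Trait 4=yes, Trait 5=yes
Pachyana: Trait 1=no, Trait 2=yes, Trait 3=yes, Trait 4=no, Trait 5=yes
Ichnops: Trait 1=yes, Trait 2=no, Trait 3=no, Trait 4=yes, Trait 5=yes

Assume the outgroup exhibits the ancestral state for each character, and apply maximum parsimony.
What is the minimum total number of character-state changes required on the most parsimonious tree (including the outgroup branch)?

Character polarity is set by the outgroup: the derived state is whichever differs from the outgroup's state, so for Trait 2 the derived state is 'no', and for the remaining characters it is 'yes'.
Only Haliensis and Ichnops show the derived state 'yes' for Trait 1, supporting them as a clade.
Trait 2 (derived state 'no') is unique to Ichnops (autapomorphy; uninformative for grouping).
Trait 3 (derived state 'yes') is shared by Bryoensis and Pachyana — a synapomorphy uniting that clade.
Trait 4: derived state 'yes' in Haliensis, Ichnops, and Xiphella only — synapomorphy for {Haliensis, Ichnops, Xiphella}.
Trait 5 (derived state 'yes') is shared by all ingroup taxa — unites the whole ingroup.
Most parsimonious ingroup topology: ((Bryoensis,Pachyana),((Haliensis,Ichnops),Xiphella)).
Changes per character on this tree: Trait 1: 1; Trait 2: 1; Trait 3: 1; Trait 4: 1; Trait 5: 1.
Total = 5.

5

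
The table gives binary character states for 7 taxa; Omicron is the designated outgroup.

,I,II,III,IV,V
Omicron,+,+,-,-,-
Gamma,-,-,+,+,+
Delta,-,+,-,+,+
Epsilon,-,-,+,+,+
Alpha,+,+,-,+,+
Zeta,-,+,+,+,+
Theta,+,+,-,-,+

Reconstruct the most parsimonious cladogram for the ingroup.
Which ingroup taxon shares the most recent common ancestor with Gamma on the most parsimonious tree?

Character polarity is set by the outgroup: the derived state is whichever differs from the outgroup's state, so for I, II the derived state is '-', and for the remaining characters it is '+'.
I (derived state '-') is shared by Delta, Epsilon, Gamma, and Zeta — a synapomorphy uniting that clade.
Only Epsilon and Gamma show the derived state '-' for II, supporting them as a clade.
III (derived state '+') is shared by Epsilon, Gamma, and Zeta — a synapomorphy uniting that clade.
IV: derived state '+' in Alpha, Delta, Epsilon, Gamma, and Zeta only — synapomorphy for {Alpha, Delta, Epsilon, Gamma, Zeta}.
All ingroup taxa share the derived state '+' for V; it defines the ingroup but does not resolve relationships within it.
Most parsimonious ingroup topology: (((((Gamma,Epsilon),Zeta),Delta),Alpha),Theta).
Gamma and Epsilon form a cherry on this tree, so they are sister taxa.

Epsilon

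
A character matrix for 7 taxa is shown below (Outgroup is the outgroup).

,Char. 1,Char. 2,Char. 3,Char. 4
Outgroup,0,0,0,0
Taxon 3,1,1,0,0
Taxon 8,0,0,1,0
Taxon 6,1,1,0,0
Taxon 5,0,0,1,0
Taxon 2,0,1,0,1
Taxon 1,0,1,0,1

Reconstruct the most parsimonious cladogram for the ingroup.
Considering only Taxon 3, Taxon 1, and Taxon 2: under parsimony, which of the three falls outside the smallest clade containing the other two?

Taxon 3

The outgroup has state '0' for every character, so '1' is the derived state throughout.
Only Taxon 3 and Taxon 6 show the derived state '1' for Char. 1, supporting them as a clade.
Only Taxon 1, Taxon 2, Taxon 3, and Taxon 6 show the derived state '1' for Char. 2, supporting them as a clade.
Char. 3: derived state '1' in Taxon 5 and Taxon 8 only — synapomorphy for {Taxon 5, Taxon 8}.
Only Taxon 1 and Taxon 2 show the derived state '1' for Char. 4, supporting them as a clade.
Most parsimonious ingroup topology: ((Taxon 5,Taxon 8),((Taxon 6,Taxon 3),(Taxon 1,Taxon 2))).
Taxon 2 and Taxon 1 share a more recent common ancestor with each other than either does with Taxon 3, so Taxon 3 is the least closely related of the three.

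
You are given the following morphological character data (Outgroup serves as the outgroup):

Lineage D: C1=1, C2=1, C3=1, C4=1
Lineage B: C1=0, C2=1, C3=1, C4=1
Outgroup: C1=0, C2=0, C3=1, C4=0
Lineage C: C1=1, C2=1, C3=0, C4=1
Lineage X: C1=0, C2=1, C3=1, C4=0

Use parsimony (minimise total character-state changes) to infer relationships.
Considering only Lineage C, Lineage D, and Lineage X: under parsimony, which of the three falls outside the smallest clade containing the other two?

Character polarity is set by the outgroup: the derived state is whichever differs from the outgroup's state, so for C3 the derived state is '0', and for the remaining characters it is '1'.
C1 (derived state '1') is shared by Lineage C and Lineage D — a synapomorphy uniting that clade.
C2 (derived state '1') is shared by all ingroup taxa — unites the whole ingroup.
C3: derived state '0' in Lineage C only — an autapomorphy, so it tells us nothing about relationships among taxa.
Only Lineage B, Lineage C, and Lineage D show the derived state '1' for C4, supporting them as a clade.
Most parsimonious ingroup topology: (((Lineage D,Lineage C),Lineage B),Lineage X).
Lineage D and Lineage C share a more recent common ancestor with each other than either does with Lineage X, so Lineage X is the least closely related of the three.

Lineage X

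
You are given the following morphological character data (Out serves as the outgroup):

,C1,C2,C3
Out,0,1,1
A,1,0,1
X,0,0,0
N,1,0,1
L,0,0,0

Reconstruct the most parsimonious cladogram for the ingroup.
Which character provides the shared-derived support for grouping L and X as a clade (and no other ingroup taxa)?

C3

Character polarity is set by the outgroup: the derived state is whichever differs from the outgroup's state, so for C2, C3 the derived state is '0', and for the remaining characters it is '1'.
Only A and N show the derived state '1' for C1, supporting them as a clade.
C2 (derived state '0') is shared by all ingroup taxa — unites the whole ingroup.
C3 (derived state '0') is shared by L and X — a synapomorphy uniting that clade.
Most parsimonious ingroup topology: ((A,N),(X,L)).
The clade {L, X} is supported by C3: its derived state '0' occurs in exactly those taxa and in no other taxon (including the outgroup).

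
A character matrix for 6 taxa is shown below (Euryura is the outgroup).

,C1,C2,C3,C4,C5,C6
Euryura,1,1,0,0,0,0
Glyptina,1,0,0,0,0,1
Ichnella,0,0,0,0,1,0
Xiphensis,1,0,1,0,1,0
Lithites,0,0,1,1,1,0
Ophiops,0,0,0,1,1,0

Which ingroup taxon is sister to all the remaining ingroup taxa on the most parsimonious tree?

Character polarity is set by the outgroup: the derived state is whichever differs from the outgroup's state, so for C1, C2 the derived state is '0', and for the remaining characters it is '1'.
C1: derived state '0' in Ichnella, Lithites, and Ophiops only — synapomorphy for {Ichnella, Lithites, Ophiops}.
All ingroup taxa share the derived state '0' for C2; it defines the ingroup but does not resolve relationships within it.
C3 groups Lithites and Xiphensis, which is incompatible with the clades supported by the remaining characters; treating it as convergent (homoplasy) costs fewer steps than any alternative tree.
Only Lithites and Ophiops show the derived state '1' for C4, supporting them as a clade.
C5 (derived state '1') is shared by Ichnella, Lithites, Ophiops, and Xiphensis — a synapomorphy uniting that clade.
C6: derived state '1' in Glyptina only — an autapomorphy, so it tells us nothing about relationships among taxa.
Most parsimonious ingroup topology: (Glyptina,((Ichnella,(Lithites,Ophiops)),Xiphensis)).
Glyptina is sister to the clade containing all other ingroup taxa, so it is the earliest-diverging (most basal) ingroup lineage.

Glyptina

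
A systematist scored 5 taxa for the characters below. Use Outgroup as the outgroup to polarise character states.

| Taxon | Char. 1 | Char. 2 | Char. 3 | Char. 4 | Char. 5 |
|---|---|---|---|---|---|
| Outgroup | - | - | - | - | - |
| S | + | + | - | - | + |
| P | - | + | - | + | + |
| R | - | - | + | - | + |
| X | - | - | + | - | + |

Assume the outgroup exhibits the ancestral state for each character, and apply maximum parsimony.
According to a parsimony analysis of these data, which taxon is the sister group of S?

P

The outgroup has state '-' for every character, so '+' is the derived state throughout.
Char. 1: derived state '+' in S only — an autapomorphy, so it tells us nothing about relationships among taxa.
Only P and S show the derived state '+' for Char. 2, supporting them as a clade.
Char. 3: derived state '+' in R and X only — synapomorphy for {R, X}.
Char. 4 (derived state '+') is unique to P (autapomorphy; uninformative for grouping).
Char. 5 (derived state '+') is shared by all ingroup taxa — unites the whole ingroup.
Most parsimonious ingroup topology: ((S,P),(R,X)).
S and P form a cherry on this tree, so they are sister taxa.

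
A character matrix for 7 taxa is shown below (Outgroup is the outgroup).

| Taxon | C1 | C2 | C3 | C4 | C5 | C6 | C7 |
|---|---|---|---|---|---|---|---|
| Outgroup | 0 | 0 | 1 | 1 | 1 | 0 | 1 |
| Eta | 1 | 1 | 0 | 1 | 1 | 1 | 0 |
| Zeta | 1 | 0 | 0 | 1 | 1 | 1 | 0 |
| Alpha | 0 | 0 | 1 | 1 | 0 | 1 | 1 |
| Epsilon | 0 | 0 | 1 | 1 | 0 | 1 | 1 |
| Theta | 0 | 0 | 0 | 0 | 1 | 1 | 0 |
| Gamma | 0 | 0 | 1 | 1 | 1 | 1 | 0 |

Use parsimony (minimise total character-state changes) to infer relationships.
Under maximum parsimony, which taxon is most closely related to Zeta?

Character polarity is set by the outgroup: the derived state is whichever differs from the outgroup's state, so for C3, C4, C5, C7 the derived state is '0', and for the remaining characters it is '1'.
Only Eta and Zeta show the derived state '1' for C1, supporting them as a clade.
C2: derived state '1' in Eta only — an autapomorphy, so it tells us nothing about relationships among taxa.
C3 (derived state '0') is shared by Eta, Theta, and Zeta — a synapomorphy uniting that clade.
C4: derived state '0' in Theta only — an autapomorphy, so it tells us nothing about relationships among taxa.
Only Alpha and Epsilon show the derived state '0' for C5, supporting them as a clade.
All ingroup taxa share the derived state '1' for C6; it defines the ingroup but does not resolve relationships within it.
C7: derived state '0' in Eta, Gamma, Theta, and Zeta only — synapomorphy for {Eta, Gamma, Theta, Zeta}.
Most parsimonious ingroup topology: ((((Eta,Zeta),Theta),Gamma),(Alpha,Epsilon)).
Zeta and Eta form a cherry on this tree, so they are sister taxa.

Eta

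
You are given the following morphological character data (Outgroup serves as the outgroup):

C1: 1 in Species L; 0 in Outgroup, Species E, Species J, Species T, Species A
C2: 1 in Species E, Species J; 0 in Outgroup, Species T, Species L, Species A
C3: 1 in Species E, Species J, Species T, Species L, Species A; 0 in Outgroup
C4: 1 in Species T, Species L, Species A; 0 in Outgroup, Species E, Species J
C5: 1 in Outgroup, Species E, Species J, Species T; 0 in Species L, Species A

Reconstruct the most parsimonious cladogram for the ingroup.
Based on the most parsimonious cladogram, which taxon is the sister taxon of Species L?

Character polarity is set by the outgroup: the derived state is whichever differs from the outgroup's state, so for C5 the derived state is '0', and for the remaining characters it is '1'.
C1: derived state '1' in Species L only — an autapomorphy, so it tells us nothing about relationships among taxa.
C2: derived state '1' in Species E and Species J only — synapomorphy for {Species E, Species J}.
C3 (derived state '1') is shared by all ingroup taxa — unites the whole ingroup.
C4: derived state '1' in Species A, Species L, and Species T only — synapomorphy for {Species A, Species L, Species T}.
Only Species A and Species L show the derived state '0' for C5, supporting them as a clade.
Most parsimonious ingroup topology: ((Species E,Species J),(Species T,(Species L,Species A))).
Species L and Species A form a cherry on this tree, so they are sister taxa.

Species A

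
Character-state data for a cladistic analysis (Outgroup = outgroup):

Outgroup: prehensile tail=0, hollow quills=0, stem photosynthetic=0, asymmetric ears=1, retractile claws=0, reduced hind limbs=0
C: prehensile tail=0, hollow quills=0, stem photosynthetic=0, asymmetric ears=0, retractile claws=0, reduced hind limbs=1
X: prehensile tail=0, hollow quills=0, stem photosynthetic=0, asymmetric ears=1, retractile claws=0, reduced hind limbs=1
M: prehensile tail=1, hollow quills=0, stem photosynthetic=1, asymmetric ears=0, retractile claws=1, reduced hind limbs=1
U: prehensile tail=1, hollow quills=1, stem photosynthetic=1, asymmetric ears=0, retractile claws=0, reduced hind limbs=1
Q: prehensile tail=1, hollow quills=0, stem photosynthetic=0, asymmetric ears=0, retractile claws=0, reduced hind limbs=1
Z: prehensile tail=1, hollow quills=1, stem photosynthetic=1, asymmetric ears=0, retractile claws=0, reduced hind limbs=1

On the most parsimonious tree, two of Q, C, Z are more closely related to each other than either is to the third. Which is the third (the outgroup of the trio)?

C

Character polarity is set by the outgroup: the derived state is whichever differs from the outgroup's state, so for asymmetric ears the derived state is '0', and for the remaining characters it is '1'.
Only M, Q, U, and Z show the derived state '1' for prehensile tail, supporting them as a clade.
hollow quills (derived state '1') is shared by U and Z — a synapomorphy uniting that clade.
Only M, U, and Z show the derived state '1' for stem photosynthetic, supporting them as a clade.
asymmetric ears: derived state '0' in C, M, Q, U, and Z only — synapomorphy for {C, M, Q, U, Z}.
retractile claws (derived state '1') is unique to M (autapomorphy; uninformative for grouping).
All ingroup taxa share the derived state '1' for reduced hind limbs; it defines the ingroup but does not resolve relationships within it.
Most parsimonious ingroup topology: ((C,((M,(U,Z)),Q)),X).
Z and Q share a more recent common ancestor with each other than either does with C, so C is the least closely related of the three.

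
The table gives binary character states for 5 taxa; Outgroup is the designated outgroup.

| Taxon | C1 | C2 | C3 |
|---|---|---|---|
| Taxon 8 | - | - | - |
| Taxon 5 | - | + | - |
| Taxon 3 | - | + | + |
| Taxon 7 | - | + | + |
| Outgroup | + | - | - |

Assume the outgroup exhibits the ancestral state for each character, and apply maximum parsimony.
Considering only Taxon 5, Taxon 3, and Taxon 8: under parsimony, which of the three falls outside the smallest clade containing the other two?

Taxon 8

Character polarity is set by the outgroup: the derived state is whichever differs from the outgroup's state, so for C1 the derived state is '-', and for the remaining characters it is '+'.
C1 (derived state '-') is shared by all ingroup taxa — unites the whole ingroup.
C2: derived state '+' in Taxon 3, Taxon 5, and Taxon 7 only — synapomorphy for {Taxon 3, Taxon 5, Taxon 7}.
C3 (derived state '+') is shared by Taxon 3 and Taxon 7 — a synapomorphy uniting that clade.
Most parsimonious ingroup topology: (((Taxon 7,Taxon 3),Taxon 5),Taxon 8).
Taxon 5 and Taxon 3 share a more recent common ancestor with each other than either does with Taxon 8, so Taxon 8 is the least closely related of the three.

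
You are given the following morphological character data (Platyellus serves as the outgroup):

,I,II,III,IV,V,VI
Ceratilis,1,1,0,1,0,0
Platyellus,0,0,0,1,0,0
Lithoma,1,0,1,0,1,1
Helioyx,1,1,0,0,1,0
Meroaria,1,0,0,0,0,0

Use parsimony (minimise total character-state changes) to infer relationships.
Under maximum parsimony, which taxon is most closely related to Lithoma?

Helioyx

Character polarity is set by the outgroup: the derived state is whichever differs from the outgroup's state, so for IV the derived state is '0', and for the remaining characters it is '1'.
All ingroup taxa share the derived state '1' for I; it defines the ingroup but does not resolve relationships within it.
II groups Ceratilis and Helioyx, which is incompatible with the clades supported by the remaining characters; treating it as convergent (homoplasy) costs fewer steps than any alternative tree.
III: derived state '1' in Lithoma only — an autapomorphy, so it tells us nothing about relationships among taxa.
IV (derived state '0') is shared by Helioyx, Lithoma, and Meroaria — a synapomorphy uniting that clade.
V (derived state '1') is shared by Helioyx and Lithoma — a synapomorphy uniting that clade.
VI: derived state '1' in Lithoma only — an autapomorphy, so it tells us nothing about relationships among taxa.
Most parsimonious ingroup topology: ((Meroaria,(Helioyx,Lithoma)),Ceratilis).
Lithoma and Helioyx form a cherry on this tree, so they are sister taxa.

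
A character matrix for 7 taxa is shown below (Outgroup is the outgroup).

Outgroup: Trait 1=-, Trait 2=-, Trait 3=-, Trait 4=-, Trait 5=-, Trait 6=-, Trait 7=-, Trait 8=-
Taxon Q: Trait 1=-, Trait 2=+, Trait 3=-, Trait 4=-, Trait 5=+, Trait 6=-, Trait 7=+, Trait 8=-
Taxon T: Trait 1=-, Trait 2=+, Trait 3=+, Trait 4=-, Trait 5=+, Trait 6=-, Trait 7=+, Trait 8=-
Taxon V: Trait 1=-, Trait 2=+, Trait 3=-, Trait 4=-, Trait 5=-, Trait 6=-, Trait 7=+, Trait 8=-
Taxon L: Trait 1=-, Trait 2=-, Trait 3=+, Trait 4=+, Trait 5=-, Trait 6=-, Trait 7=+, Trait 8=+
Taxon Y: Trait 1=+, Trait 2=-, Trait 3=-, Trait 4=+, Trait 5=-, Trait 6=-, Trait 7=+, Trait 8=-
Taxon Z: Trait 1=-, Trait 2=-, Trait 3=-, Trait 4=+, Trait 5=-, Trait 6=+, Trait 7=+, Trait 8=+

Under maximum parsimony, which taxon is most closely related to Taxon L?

The outgroup has state '-' for every character, so '+' is the derived state throughout.
Trait 1 (derived state '+') is unique to Taxon Y (autapomorphy; uninformative for grouping).
Trait 2 (derived state '+') is shared by Taxon Q, Taxon T, and Taxon V — a synapomorphy uniting that clade.
Trait 3 (state '+') occurs in Taxon L and Taxon T but conflicts with the nesting implied by the other characters — most parsimoniously interpreted as homoplasy.
Trait 4 (derived state '+') is shared by Taxon L, Taxon Y, and Taxon Z — a synapomorphy uniting that clade.
Trait 5 (derived state '+') is shared by Taxon Q and Taxon T — a synapomorphy uniting that clade.
Trait 6 (derived state '+') is unique to Taxon Z (autapomorphy; uninformative for grouping).
All ingroup taxa share the derived state '+' for Trait 7; it defines the ingroup but does not resolve relationships within it.
Only Taxon L and Taxon Z show the derived state '+' for Trait 8, supporting them as a clade.
Most parsimonious ingroup topology: (((Taxon Q,Taxon T),Taxon V),((Taxon L,Taxon Z),Taxon Y)).
Taxon L and Taxon Z form a cherry on this tree, so they are sister taxa.

Taxon Z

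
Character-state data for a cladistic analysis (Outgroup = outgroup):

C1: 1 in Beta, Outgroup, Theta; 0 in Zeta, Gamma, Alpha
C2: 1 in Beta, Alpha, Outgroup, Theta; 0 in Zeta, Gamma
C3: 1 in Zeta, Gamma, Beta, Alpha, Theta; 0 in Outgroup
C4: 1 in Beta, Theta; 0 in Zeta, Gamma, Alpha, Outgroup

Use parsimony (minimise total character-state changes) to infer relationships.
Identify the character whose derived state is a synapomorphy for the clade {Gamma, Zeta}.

C2

Character polarity is set by the outgroup: the derived state is whichever differs from the outgroup's state, so for C1, C2 the derived state is '0', and for the remaining characters it is '1'.
C1 (derived state '0') is shared by Alpha, Gamma, and Zeta — a synapomorphy uniting that clade.
Only Gamma and Zeta show the derived state '0' for C2, supporting them as a clade.
C3 (derived state '1') is shared by all ingroup taxa — unites the whole ingroup.
C4: derived state '1' in Beta and Theta only — synapomorphy for {Beta, Theta}.
Most parsimonious ingroup topology: ((Theta,Beta),((Gamma,Zeta),Alpha)).
The clade {Gamma, Zeta} is supported by C2: its derived state '0' occurs in exactly those taxa and in no other taxon (including the outgroup).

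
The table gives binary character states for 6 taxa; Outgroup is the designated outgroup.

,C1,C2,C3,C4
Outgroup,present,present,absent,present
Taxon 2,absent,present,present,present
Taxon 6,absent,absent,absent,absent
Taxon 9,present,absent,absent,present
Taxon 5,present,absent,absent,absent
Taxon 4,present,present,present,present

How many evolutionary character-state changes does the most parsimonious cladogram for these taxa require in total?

Character polarity is set by the outgroup: the derived state is whichever differs from the outgroup's state, so for C1, C2, C4 the derived state is 'absent', and for the remaining characters it is 'present'.
C1 (state 'absent') occurs in Taxon 2 and Taxon 6 but conflicts with the nesting implied by the other characters — most parsimoniously interpreted as homoplasy.
Only Taxon 5, Taxon 6, and Taxon 9 show the derived state 'absent' for C2, supporting them as a clade.
C3: derived state 'present' in Taxon 2 and Taxon 4 only — synapomorphy for {Taxon 2, Taxon 4}.
Only Taxon 5 and Taxon 6 show the derived state 'absent' for C4, supporting them as a clade.
Most parsimonious ingroup topology: ((Taxon 2,Taxon 4),((Taxon 6,Taxon 5),Taxon 9)).
Changes per character on this tree: C1: 2; C2: 1; C3: 1; C4: 1.
Total = 5.

5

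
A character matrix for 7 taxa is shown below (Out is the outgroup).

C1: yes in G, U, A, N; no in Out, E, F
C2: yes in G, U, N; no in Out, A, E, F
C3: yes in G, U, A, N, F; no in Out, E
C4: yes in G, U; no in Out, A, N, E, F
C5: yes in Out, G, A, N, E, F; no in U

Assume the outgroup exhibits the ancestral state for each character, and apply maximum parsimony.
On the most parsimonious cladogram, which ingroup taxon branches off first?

E

Character polarity is set by the outgroup: the derived state is whichever differs from the outgroup's state, so for C5 the derived state is 'no', and for the remaining characters it is 'yes'.
C1: derived state 'yes' in A, G, N, and U only — synapomorphy for {A, G, N, U}.
C2 (derived state 'yes') is shared by G, N, and U — a synapomorphy uniting that clade.
Only A, F, G, N, and U show the derived state 'yes' for C3, supporting them as a clade.
Only G and U show the derived state 'yes' for C4, supporting them as a clade.
C5: derived state 'no' in U only — an autapomorphy, so it tells us nothing about relationships among taxa.
Most parsimonious ingroup topology: (((((G,U),N),A),F),E).
E is sister to the clade containing all other ingroup taxa, so it is the earliest-diverging (most basal) ingroup lineage.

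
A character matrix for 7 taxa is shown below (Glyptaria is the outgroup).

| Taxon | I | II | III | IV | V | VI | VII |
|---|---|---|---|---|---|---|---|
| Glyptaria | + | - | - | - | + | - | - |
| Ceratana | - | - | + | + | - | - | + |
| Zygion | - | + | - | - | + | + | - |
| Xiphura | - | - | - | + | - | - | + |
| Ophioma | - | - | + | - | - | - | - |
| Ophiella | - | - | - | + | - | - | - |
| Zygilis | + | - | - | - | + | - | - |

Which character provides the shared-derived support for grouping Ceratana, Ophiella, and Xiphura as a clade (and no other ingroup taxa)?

Character polarity is set by the outgroup: the derived state is whichever differs from the outgroup's state, so for I, V the derived state is '-', and for the remaining characters it is '+'.
Only Ceratana, Ophiella, Ophioma, Xiphura, and Zygion show the derived state '-' for I, supporting them as a clade.
II (derived state '+') is unique to Zygion (autapomorphy; uninformative for grouping).
III groups Ceratana and Ophioma, which is incompatible with the clades supported by the remaining characters; treating it as convergent (homoplasy) costs fewer steps than any alternative tree.
IV (derived state '+') is shared by Ceratana, Ophiella, and Xiphura — a synapomorphy uniting that clade.
V: derived state '-' in Ceratana, Ophiella, Ophioma, and Xiphura only — synapomorphy for {Ceratana, Ophiella, Ophioma, Xiphura}.
VI (derived state '+') is unique to Zygion (autapomorphy; uninformative for grouping).
Only Ceratana and Xiphura show the derived state '+' for VII, supporting them as a clade.
Most parsimonious ingroup topology: (((((Ceratana,Xiphura),Ophiella),Ophioma),Zygion),Zygilis).
The clade {Ceratana, Ophiella, Xiphura} is supported by IV: its derived state '+' occurs in exactly those taxa and in no other taxon (including the outgroup).

IV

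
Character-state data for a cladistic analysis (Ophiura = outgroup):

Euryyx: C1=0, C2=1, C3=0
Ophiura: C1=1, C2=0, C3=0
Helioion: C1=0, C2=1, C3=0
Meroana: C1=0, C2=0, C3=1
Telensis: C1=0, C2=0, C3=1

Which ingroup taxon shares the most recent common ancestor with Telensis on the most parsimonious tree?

Character polarity is set by the outgroup: the derived state is whichever differs from the outgroup's state, so for C1 the derived state is '0', and for the remaining characters it is '1'.
C1 (derived state '0') is shared by all ingroup taxa — unites the whole ingroup.
C2: derived state '1' in Euryyx and Helioion only — synapomorphy for {Euryyx, Helioion}.
C3 (derived state '1') is shared by Meroana and Telensis — a synapomorphy uniting that clade.
Most parsimonious ingroup topology: ((Meroana,Telensis),(Helioion,Euryyx)).
Telensis and Meroana form a cherry on this tree, so they are sister taxa.

Meroana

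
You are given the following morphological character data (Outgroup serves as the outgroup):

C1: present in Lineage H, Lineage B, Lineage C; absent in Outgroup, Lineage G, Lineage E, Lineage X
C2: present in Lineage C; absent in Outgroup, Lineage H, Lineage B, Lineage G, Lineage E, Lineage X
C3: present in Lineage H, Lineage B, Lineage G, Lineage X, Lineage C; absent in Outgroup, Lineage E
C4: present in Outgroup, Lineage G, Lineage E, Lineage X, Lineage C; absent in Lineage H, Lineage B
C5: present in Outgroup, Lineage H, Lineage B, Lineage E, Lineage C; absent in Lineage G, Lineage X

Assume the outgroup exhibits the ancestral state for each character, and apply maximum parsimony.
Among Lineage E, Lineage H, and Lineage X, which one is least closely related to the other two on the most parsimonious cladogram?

Lineage E

Character polarity is set by the outgroup: the derived state is whichever differs from the outgroup's state, so for C4, C5 the derived state is 'absent', and for the remaining characters it is 'present'.
C1 (derived state 'present') is shared by Lineage B, Lineage C, and Lineage H — a synapomorphy uniting that clade.
C2: derived state 'present' in Lineage C only — an autapomorphy, so it tells us nothing about relationships among taxa.
C3 (derived state 'present') is shared by Lineage B, Lineage C, Lineage G, Lineage H, and Lineage X — a synapomorphy uniting that clade.
C4: derived state 'absent' in Lineage B and Lineage H only — synapomorphy for {Lineage B, Lineage H}.
C5: derived state 'absent' in Lineage G and Lineage X only — synapomorphy for {Lineage G, Lineage X}.
Most parsimonious ingroup topology: ((((Lineage H,Lineage B),Lineage C),(Lineage G,Lineage X)),Lineage E).
Lineage X and Lineage H share a more recent common ancestor with each other than either does with Lineage E, so Lineage E is the least closely related of the three.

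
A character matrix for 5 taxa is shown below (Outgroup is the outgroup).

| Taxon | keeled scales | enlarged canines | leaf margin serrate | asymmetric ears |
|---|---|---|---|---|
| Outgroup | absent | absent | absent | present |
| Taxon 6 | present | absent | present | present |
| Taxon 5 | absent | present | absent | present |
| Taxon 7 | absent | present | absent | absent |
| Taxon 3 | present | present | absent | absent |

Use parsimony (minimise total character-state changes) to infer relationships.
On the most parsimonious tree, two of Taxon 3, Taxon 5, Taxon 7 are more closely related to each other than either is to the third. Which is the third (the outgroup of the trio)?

Character polarity is set by the outgroup: the derived state is whichever differs from the outgroup's state, so for asymmetric ears the derived state is 'absent', and for the remaining characters it is 'present'.
keeled scales (state 'present') occurs in Taxon 3 and Taxon 6 but conflicts with the nesting implied by the other characters — most parsimoniously interpreted as homoplasy.
enlarged canines (derived state 'present') is shared by Taxon 3, Taxon 5, and Taxon 7 — a synapomorphy uniting that clade.
leaf margin serrate: derived state 'present' in Taxon 6 only — an autapomorphy, so it tells us nothing about relationships among taxa.
asymmetric ears: derived state 'absent' in Taxon 3 and Taxon 7 only — synapomorphy for {Taxon 3, Taxon 7}.
Most parsimonious ingroup topology: (Taxon 6,(Taxon 5,(Taxon 7,Taxon 3))).
Taxon 7 and Taxon 3 share a more recent common ancestor with each other than either does with Taxon 5, so Taxon 5 is the least closely related of the three.

Taxon 5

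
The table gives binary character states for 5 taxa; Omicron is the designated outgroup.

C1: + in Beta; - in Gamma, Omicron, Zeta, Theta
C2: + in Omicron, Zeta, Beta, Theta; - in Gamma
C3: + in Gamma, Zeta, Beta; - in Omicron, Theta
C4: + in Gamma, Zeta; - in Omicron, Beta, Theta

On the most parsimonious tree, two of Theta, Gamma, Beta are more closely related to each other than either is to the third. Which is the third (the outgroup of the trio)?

Theta

Character polarity is set by the outgroup: the derived state is whichever differs from the outgroup's state, so for C2 the derived state is '-', and for the remaining characters it is '+'.
C1 (derived state '+') is unique to Beta (autapomorphy; uninformative for grouping).
C2 (derived state '-') is unique to Gamma (autapomorphy; uninformative for grouping).
Only Beta, Gamma, and Zeta show the derived state '+' for C3, supporting them as a clade.
C4: derived state '+' in Gamma and Zeta only — synapomorphy for {Gamma, Zeta}.
Most parsimonious ingroup topology: (((Zeta,Gamma),Beta),Theta).
Beta and Gamma share a more recent common ancestor with each other than either does with Theta, so Theta is the least closely related of the three.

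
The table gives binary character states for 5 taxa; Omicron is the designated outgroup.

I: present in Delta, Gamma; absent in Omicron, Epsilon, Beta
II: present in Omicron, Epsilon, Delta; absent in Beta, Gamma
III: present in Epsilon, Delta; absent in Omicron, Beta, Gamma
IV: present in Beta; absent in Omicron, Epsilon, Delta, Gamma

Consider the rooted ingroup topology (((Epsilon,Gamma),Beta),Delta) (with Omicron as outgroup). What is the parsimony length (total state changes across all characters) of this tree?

Map each character onto (((Epsilon,Gamma),Beta),Delta) (rooted by Omicron) and count the minimum state changes it requires (Fitch parsimony):
I: 2; II: 2; III: 2; IV: 1.
Total tree length = 7.

7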